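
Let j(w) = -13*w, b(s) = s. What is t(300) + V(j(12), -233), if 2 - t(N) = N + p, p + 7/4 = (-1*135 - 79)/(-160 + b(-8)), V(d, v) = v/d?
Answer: -107755/364 ≈ -296.03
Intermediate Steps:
p = -10/21 (p = -7/4 + (-1*135 - 79)/(-160 - 8) = -7/4 + (-135 - 79)/(-168) = -7/4 - 214*(-1/168) = -7/4 + 107/84 = -10/21 ≈ -0.47619)
t(N) = 52/21 - N (t(N) = 2 - (N - 10/21) = 2 - (-10/21 + N) = 2 + (10/21 - N) = 52/21 - N)
t(300) + V(j(12), -233) = (52/21 - 1*300) - 233/((-13*12)) = (52/21 - 300) - 233/(-156) = -6248/21 - 233*(-1/156) = -6248/21 + 233/156 = -107755/364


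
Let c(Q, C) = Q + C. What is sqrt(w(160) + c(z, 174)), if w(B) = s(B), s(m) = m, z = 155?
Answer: sqrt(489) ≈ 22.113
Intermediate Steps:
w(B) = B
c(Q, C) = C + Q
sqrt(w(160) + c(z, 174)) = sqrt(160 + (174 + 155)) = sqrt(160 + 329) = sqrt(489)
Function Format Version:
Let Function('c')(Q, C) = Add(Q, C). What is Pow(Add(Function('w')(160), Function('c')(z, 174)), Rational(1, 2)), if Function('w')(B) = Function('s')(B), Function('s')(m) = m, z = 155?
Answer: Pow(489, Rational(1, 2)) ≈ 22.113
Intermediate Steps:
Function('w')(B) = B
Function('c')(Q, C) = Add(C, Q)
Pow(Add(Function('w')(160), Function('c')(z, 174)), Rational(1, 2)) = Pow(Add(160, Add(174, 155)), Rational(1, 2)) = Pow(Add(160, 329), Rational(1, 2)) = Pow(489, Rational(1, 2))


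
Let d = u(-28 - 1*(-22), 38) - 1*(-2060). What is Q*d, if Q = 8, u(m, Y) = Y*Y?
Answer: 28032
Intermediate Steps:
u(m, Y) = Y²
d = 3504 (d = 38² - 1*(-2060) = 1444 + 2060 = 3504)
Q*d = 8*3504 = 28032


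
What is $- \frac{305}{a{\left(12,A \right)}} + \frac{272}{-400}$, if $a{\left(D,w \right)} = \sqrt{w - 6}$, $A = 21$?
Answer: $- \frac{17}{25} - \frac{61 \sqrt{15}}{3} \approx -79.431$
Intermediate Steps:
$a{\left(D,w \right)} = \sqrt{-6 + w}$
$- \frac{305}{a{\left(12,A \right)}} + \frac{272}{-400} = - \frac{305}{\sqrt{-6 + 21}} + \frac{272}{-400} = - \frac{305}{\sqrt{15}} + 272 \left(- \frac{1}{400}\right) = - 305 \frac{\sqrt{15}}{15} - \frac{17}{25} = - \frac{61 \sqrt{15}}{3} - \frac{17}{25} = - \frac{17}{25} - \frac{61 \sqrt{15}}{3}$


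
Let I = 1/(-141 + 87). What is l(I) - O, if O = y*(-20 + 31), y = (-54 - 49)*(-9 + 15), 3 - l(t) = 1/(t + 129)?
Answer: 47368911/6965 ≈ 6801.0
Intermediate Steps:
I = -1/54 (I = 1/(-54) = -1/54 ≈ -0.018519)
l(t) = 3 - 1/(129 + t) (l(t) = 3 - 1/(t + 129) = 3 - 1/(129 + t))
y = -618 (y = -103*6 = -618)
O = -6798 (O = -618*(-20 + 31) = -618*11 = -6798)
l(I) - O = (386 + 3*(-1/54))/(129 - 1/54) - 1*(-6798) = (386 - 1/18)/(6965/54) + 6798 = (54/6965)*(6947/18) + 6798 = 20841/6965 + 6798 = 47368911/6965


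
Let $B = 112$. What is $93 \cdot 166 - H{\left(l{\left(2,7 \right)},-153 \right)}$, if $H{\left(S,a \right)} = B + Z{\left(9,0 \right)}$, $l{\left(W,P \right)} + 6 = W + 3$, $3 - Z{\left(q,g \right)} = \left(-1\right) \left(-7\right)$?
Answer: $15330$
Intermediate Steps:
$Z{\left(q,g \right)} = -4$ ($Z{\left(q,g \right)} = 3 - \left(-1\right) \left(-7\right) = 3 - 7 = -4$)
$l{\left(W,P \right)} = -3 + W$ ($l{\left(W,P \right)} = -6 + \left(W + 3\right) = -6 + \left(3 + W\right) = -3 + W$)
$H{\left(S,a \right)} = 108$ ($H{\left(S,a \right)} = 112 - 4 = 108$)
$93 \cdot 166 - H{\left(l{\left(2,7 \right)},-153 \right)} = 93 \cdot 166 - 108 = 15438 - 108 = 15330$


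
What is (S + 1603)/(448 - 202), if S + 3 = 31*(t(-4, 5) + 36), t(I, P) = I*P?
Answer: 1048/123 ≈ 8.5203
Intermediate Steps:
S = 493 (S = -3 + 31*(-4*5 + 36) = -3 + 31*(-20 + 36) = -3 + 31*16 = -3 + 496 = 493)
(S + 1603)/(448 - 202) = (493 + 1603)/(448 - 202) = 2096/246 = 2096*(1/246) = 1048/123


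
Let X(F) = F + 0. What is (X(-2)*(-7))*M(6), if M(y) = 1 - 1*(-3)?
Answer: 56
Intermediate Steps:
X(F) = F
M(y) = 4 (M(y) = 1 + 3 = 4)
(X(-2)*(-7))*M(6) = -2*(-7)*4 = 14*4 = 56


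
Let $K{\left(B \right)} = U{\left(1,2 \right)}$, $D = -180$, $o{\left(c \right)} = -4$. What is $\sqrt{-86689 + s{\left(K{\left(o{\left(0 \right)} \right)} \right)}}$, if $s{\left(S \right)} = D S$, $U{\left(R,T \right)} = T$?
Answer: $i \sqrt{87049} \approx 295.04 i$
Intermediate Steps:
$K{\left(B \right)} = 2$
$s{\left(S \right)} = - 180 S$
$\sqrt{-86689 + s{\left(K{\left(o{\left(0 \right)} \right)} \right)}} = \sqrt{-86689 - 360} = \sqrt{-87049} = i \sqrt{87049}$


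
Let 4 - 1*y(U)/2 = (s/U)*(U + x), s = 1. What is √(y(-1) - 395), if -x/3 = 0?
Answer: I*√389 ≈ 19.723*I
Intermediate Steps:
x = 0 (x = -3*0 = 0)
y(U) = 6 (y(U) = 8 - 2*1/U*(U + 0) = 8 - 2*U/U = 8 - 2*1 = 8 - 2 = 6)
√(y(-1) - 395) = √(6 - 395) = √(-389) = I*√389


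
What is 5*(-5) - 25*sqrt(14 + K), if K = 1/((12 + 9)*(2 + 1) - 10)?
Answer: -25 - 25*sqrt(39379)/53 ≈ -118.60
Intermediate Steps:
K = 1/53 (K = 1/(21*3 - 10) = 1/(63 - 10) = 1/53 ≈ 0.018868)
5*(-5) - 25*sqrt(14 + K) = 5*(-5) - 25*sqrt(14 + 1/53) = -25 - 25*sqrt(39379)/53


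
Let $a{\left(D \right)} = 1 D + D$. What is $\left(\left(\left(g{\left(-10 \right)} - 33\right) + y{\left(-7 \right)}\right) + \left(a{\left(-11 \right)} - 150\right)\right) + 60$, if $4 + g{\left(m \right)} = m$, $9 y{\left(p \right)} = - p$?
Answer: $- \frac{1424}{9} \approx -158.22$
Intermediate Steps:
$a{\left(D \right)} = 2 D$ ($a{\left(D \right)} = D + D = 2 D$)
$y{\left(p \right)} = - \frac{p}{9}$ ($y{\left(p \right)} = \frac{\left(-1\right) p}{9} = - \frac{p}{9}$)
$g{\left(m \right)} = -4 + m$
$\left(\left(\left(g{\left(-10 \right)} - 33\right) + y{\left(-7 \right)}\right) + \left(a{\left(-11 \right)} - 150\right)\right) + 60 = \left(\left(\left(\left(-4 - 10\right) - 33\right) - - \frac{7}{9}\right) + \left(2 \left(-11\right) - 150\right)\right) + 60 = \left(\left(\left(-14 - 33\right) + \frac{7}{9}\right) - 172\right) + 60 = \left(\left(-47 + \frac{7}{9}\right) - 172\right) + 60 = \left(- \frac{416}{9} - 172\right) + 60 = - \frac{1964}{9} + 60 = - \frac{1424}{9}$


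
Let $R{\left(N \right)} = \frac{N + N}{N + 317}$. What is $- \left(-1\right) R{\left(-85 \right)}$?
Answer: $- \frac{85}{116} \approx -0.73276$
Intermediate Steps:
$R{\left(N \right)} = \frac{2 N}{317 + N}$
$- \left(-1\right) R{\left(-85 \right)} = - \left(-1\right) 2 \left(-85\right) \frac{1}{317 - 85} = - \left(-1\right) 2 \left(-85\right) \frac{1}{232} = - \frac{\left(-1\right) \left(-85\right)}{116} = \left(-1\right) \frac{85}{116} = - \frac{85}{116}$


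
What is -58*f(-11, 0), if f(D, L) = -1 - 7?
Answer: 464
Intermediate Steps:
f(D, L) = -8
-58*f(-11, 0) = -58*(-8) = -1*(-464) = 464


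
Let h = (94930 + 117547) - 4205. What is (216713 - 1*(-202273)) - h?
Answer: 210714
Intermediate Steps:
h = 208272 (h = 212477 - 4205 = 208272)
(216713 - 1*(-202273)) - h = (216713 - 1*(-202273)) - 1*208272 = (216713 + 202273) - 208272 = 418986 - 208272 = 210714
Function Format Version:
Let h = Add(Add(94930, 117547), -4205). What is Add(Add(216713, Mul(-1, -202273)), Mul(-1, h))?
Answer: 210714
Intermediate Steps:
h = 208272 (h = Add(212477, -4205) = 208272)
Add(Add(216713, Mul(-1, -202273)), Mul(-1, h)) = Add(Add(216713, Mul(-1, -202273)), Mul(-1, 208272)) = Add(Add(216713, 202273), -208272) = Add(418986, -208272) = 210714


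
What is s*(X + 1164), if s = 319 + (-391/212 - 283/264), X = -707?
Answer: 2021147851/13992 ≈ 1.4445e+5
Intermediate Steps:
s = 4422643/13992 (s = 319 + (-391*1/212 - 283*1/264) = 319 + (-391/212 - 283/264) = 319 - 40805/13992 = 4422643/13992 ≈ 316.08)
s*(X + 1164) = 4422643*(-707 + 1164)/13992 = (4422643/13992)*457 = 2021147851/13992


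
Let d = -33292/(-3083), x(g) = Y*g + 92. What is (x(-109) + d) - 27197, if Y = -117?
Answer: -44213924/3083 ≈ -14341.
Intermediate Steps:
x(g) = 92 - 117*g (x(g) = -117*g + 92 = 92 - 117*g)
d = 33292/3083 (d = -33292*(-1/3083) = 33292/3083 ≈ 10.799)
(x(-109) + d) - 27197 = ((92 - 117*(-109)) + 33292/3083) - 27197 = ((92 + 12753) + 33292/3083) - 27197 = (12845 + 33292/3083) - 27197 = 39634427/3083 - 27197 = -44213924/3083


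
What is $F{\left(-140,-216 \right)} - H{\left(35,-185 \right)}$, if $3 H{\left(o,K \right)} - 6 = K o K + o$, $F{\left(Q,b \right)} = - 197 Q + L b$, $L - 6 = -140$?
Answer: $- \frac{1028344}{3} \approx -3.4278 \cdot 10^{5}$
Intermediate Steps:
$L = -134$ ($L = 6 - 140 = -134$)
$F{\left(Q,b \right)} = - 197 Q - 134 b$
$H{\left(o,K \right)} = 2 + \frac{o}{3} + \frac{o K^{2}}{3}$ ($H{\left(o,K \right)} = 2 + \frac{K o K + o}{3} = 2 + \frac{o K^{2} + o}{3} = 2 + \frac{o + o K^{2}}{3} = 2 + \left(\frac{o}{3} + \frac{o K^{2}}{3}\right) = 2 + \frac{o}{3} + \frac{o K^{2}}{3}$)
$F{\left(-140,-216 \right)} - H{\left(35,-185 \right)} = \left(\left(-197\right) \left(-140\right) - -28944\right) - \left(2 + \frac{1}{3} \cdot 35 + \frac{1}{3} \cdot 35 \left(-185\right)^{2}\right) = \left(27580 + 28944\right) - \left(2 + \frac{35}{3} + \frac{1}{3} \cdot 35 \cdot 34225\right) = 56524 - \left(2 + \frac{35}{3} + \frac{1197875}{3}\right) = 56524 - \frac{1197916}{3} = - \frac{1028344}{3}$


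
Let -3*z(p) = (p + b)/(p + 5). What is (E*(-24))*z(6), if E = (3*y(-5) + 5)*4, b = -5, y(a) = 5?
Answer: 640/11 ≈ 58.182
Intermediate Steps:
E = 80 (E = (3*5 + 5)*4 = (15 + 5)*4 = 20*4 = 80)
z(p) = -(-5 + p)/(3*(5 + p)) (z(p) = -(p - 5)/(3*(p + 5)) = -(-5 + p)/(3*(5 + p)))
(E*(-24))*z(6) = (80*(-24))*((5 - 1*6)/(3*(5 + 6))) = -640*(5 - 6)/11 = -640*(-1)/11 = -1920*(-1/33) = 640/11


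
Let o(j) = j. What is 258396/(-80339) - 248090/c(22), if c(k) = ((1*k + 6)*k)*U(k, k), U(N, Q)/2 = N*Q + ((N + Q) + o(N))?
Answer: -2786006173/777681520 ≈ -3.5825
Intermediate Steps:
U(N, Q) = 2*Q + 4*N + 2*N*Q (U(N, Q) = 2*(N*Q + ((N + Q) + N)) = 2*(N*Q + (Q + 2*N)) = 2*(Q + 2*N + N*Q) = 2*Q + 4*N + 2*N*Q)
c(k) = k*(6 + k)*(2*k² + 6*k) (c(k) = ((1*k + 6)*k)*(2*k + 4*k + 2*k*k) = ((k + 6)*k)*(2*k + 4*k + 2*k²) = ((6 + k)*k)*(2*k² + 6*k) = (k*(6 + k))*(2*k² + 6*k) = k*(6 + k)*(2*k² + 6*k))
258396/(-80339) - 248090/c(22) = 258396/(-80339) - 248090*1/(968*(3 + 22)*(6 + 22)) = 258396*(-1/80339) - 248090/(2*484*25*28) = -258396/80339 - 248090/677600 = -258396/80339 - 248090*1/677600 = -258396/80339 - 24809/67760 = -2786006173/777681520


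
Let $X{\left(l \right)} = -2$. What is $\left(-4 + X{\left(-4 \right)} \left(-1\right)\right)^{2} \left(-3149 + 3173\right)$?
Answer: $96$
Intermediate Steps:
$\left(-4 + X{\left(-4 \right)} \left(-1\right)\right)^{2} \left(-3149 + 3173\right) = \left(-4 - -2\right)^{2} \left(-3149 + 3173\right) = \left(-4 + 2\right)^{2} \cdot 24 = \left(-2\right)^{2} \cdot 24 = 4 \cdot 24 = 96$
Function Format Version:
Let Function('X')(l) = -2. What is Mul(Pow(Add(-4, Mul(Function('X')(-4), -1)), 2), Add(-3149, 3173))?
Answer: 96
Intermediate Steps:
Mul(Pow(Add(-4, Mul(Function('X')(-4), -1)), 2), Add(-3149, 3173)) = Mul(Pow(Add(-4, Mul(-2, -1)), 2), Add(-3149, 3173)) = Mul(Pow(Add(-4, 2), 2), 24) = Mul(Pow(-2, 2), 24) = Mul(4, 24) = 96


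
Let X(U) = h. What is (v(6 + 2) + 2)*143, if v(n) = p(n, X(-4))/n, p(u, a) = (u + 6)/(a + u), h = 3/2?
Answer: 11869/38 ≈ 312.34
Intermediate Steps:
h = 3/2 (h = 3*(½) = 3/2 ≈ 1.5000)
X(U) = 3/2
p(u, a) = (6 + u)/(a + u)
v(n) = (6 + n)/(n*(3/2 + n)) (v(n) = ((6 + n)/(3/2 + n))/n = (6 + n)/(n*(3/2 + n)))
(v(6 + 2) + 2)*143 = (2*(6 + (6 + 2))/((6 + 2)*(3 + 2*(6 + 2))) + 2)*143 = (2*(6 + 8)/(8*(3 + 2*8)) + 2)*143 = (2*(⅛)*14/(3 + 16) + 2)*143 = (2*(⅛)*14/19 + 2)*143 = (2*(⅛)*(1/19)*14 + 2)*143 = (7/38 + 2)*143 = (83/38)*143 = 11869/38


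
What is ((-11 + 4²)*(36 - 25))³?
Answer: 166375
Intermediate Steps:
((-11 + 4²)*(36 - 25))³ = ((-11 + 16)*11)³ = (5*11)³ = 55³ = 166375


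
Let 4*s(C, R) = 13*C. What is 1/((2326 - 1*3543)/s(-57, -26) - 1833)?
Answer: -741/1353385 ≈ -0.00054752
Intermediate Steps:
s(C, R) = 13*C/4 (s(C, R) = (13*C)/4 = 13*C/4)
1/((2326 - 1*3543)/s(-57, -26) - 1833) = 1/((2326 - 1*3543)/(((13/4)*(-57))) - 1833) = 1/((2326 - 3543)/(-741/4) - 1833) = 1/(-1217*(-4/741) - 1833) = 1/(4868/741 - 1833) = 1/(-1353385/741) = -741/1353385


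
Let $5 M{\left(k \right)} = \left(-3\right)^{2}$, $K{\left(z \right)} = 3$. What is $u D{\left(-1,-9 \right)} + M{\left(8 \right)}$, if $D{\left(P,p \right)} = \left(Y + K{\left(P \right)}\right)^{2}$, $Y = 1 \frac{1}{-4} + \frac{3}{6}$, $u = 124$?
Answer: $\frac{26231}{20} \approx 1311.6$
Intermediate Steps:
$M{\left(k \right)} = \frac{9}{5}$ ($M{\left(k \right)} = \frac{\left(-3\right)^{2}}{5} = \frac{1}{5} \cdot 9 = \frac{9}{5}$)
$Y = \frac{1}{4}$ ($Y = 1 \left(- \frac{1}{4}\right) + 3 \cdot \frac{1}{6} = - \frac{1}{4} + \frac{1}{2} = \frac{1}{4} \approx 0.25$)
$D{\left(P,p \right)} = \frac{169}{16}$ ($D{\left(P,p \right)} = \left(\frac{1}{4} + 3\right)^{2} = \left(\frac{13}{4}\right)^{2} = \frac{169}{16}$)
$u D{\left(-1,-9 \right)} + M{\left(8 \right)} = 124 \cdot \frac{169}{16} + \frac{9}{5} = \frac{5239}{4} + \frac{9}{5} = \frac{26231}{20}$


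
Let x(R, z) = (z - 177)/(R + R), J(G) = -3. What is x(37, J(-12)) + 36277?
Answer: 1342159/37 ≈ 36275.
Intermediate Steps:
x(R, z) = (-177 + z)/(2*R) (x(R, z) = (-177 + z)/((2*R)) = (-177 + z)*(1/(2*R)) = (-177 + z)/(2*R))
x(37, J(-12)) + 36277 = (½)*(-177 - 3)/37 + 36277 = (½)*(1/37)*(-180) + 36277 = -90/37 + 36277 = 1342159/37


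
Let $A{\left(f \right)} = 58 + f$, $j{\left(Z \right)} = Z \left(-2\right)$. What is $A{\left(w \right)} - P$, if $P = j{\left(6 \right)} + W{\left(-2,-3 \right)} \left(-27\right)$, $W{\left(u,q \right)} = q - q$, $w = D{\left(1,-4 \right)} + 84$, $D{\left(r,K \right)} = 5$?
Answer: $159$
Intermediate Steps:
$j{\left(Z \right)} = - 2 Z$
$w = 89$ ($w = 5 + 84 = 89$)
$W{\left(u,q \right)} = 0$
$P = -12$ ($P = \left(-2\right) 6 + 0 \left(-27\right) = -12 + 0 = -12$)
$A{\left(w \right)} - P = \left(58 + 89\right) - -12 = 147 + 12 = 159$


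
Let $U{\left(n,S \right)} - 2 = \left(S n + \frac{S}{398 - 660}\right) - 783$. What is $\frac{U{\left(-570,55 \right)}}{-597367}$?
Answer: $\frac{8418377}{156510154} \approx 0.053788$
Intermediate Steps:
$U{\left(n,S \right)} = -781 - \frac{S}{262} + S n$ ($U{\left(n,S \right)} = 2 - \left(783 - S n - \frac{S}{398 - 660}\right) = 2 - \left(783 - S n - \frac{S}{-262}\right) = 2 - \left(783 + \frac{S}{262} - S n\right) = -781 - \frac{S}{262} + S n$)
$\frac{U{\left(-570,55 \right)}}{-597367} = \frac{-781 - \frac{55}{262} + 55 \left(-570\right)}{-597367} = \left(-781 - \frac{55}{262} - 31350\right) \left(- \frac{1}{597367}\right) = \left(- \frac{8418377}{262}\right) \left(- \frac{1}{597367}\right) = \frac{8418377}{156510154}$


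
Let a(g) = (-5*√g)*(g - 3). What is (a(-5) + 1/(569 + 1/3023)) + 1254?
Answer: 2156993375/1720088 + 40*I*√5 ≈ 1254.0 + 89.443*I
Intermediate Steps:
a(g) = -5*√g*(-3 + g) (a(g) = (-5*√g)*(-3 + g) = -5*√g*(-3 + g))
(a(-5) + 1/(569 + 1/3023)) + 1254 = (5*√(-5)*(3 - 1*(-5)) + 1/(569 + 1/3023)) + 1254 = (5*(I*√5)*(3 + 5) + 1/(569 + 1/3023)) + 1254 = (5*(I*√5)*8 + 1/(1720088/3023)) + 1254 = (40*I*√5 + 3023/1720088) + 1254 = (3023/1720088 + 40*I*√5) + 1254 = 2156993375/1720088 + 40*I*√5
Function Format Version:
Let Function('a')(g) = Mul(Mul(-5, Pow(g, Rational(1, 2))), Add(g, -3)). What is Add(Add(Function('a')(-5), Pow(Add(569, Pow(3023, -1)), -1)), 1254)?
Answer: Add(Rational(2156993375, 1720088), Mul(40, I, Pow(5, Rational(1, 2)))) ≈ Add(1254.0, Mul(89.443, I))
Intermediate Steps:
Function('a')(g) = Mul(-5, Pow(g, Rational(1, 2)), Add(-3, g)) (Function('a')(g) = Mul(Mul(-5, Pow(g, Rational(1, 2))), Add(-3, g)) = Mul(-5, Pow(g, Rational(1, 2)), Add(-3, g)))
Add(Add(Function('a')(-5), Pow(Add(569, Pow(3023, -1)), -1)), 1254) = Add(Add(Mul(5, Pow(-5, Rational(1, 2)), Add(3, Mul(-1, -5))), Pow(Add(569, Pow(3023, -1)), -1)), 1254) = Add(Add(Mul(5, Mul(I, Pow(5, Rational(1, 2))), Add(3, 5)), Pow(Add(569, Rational(1, 3023)), -1)), 1254) = Add(Add(Mul(5, Mul(I, Pow(5, Rational(1, 2))), 8), Pow(Rational(1720088, 3023), -1)), 1254) = Add(Add(Mul(40, I, Pow(5, Rational(1, 2))), Rational(3023, 1720088)), 1254) = Add(Add(Rational(3023, 1720088), Mul(40, I, Pow(5, Rational(1, 2)))), 1254) = Add(Rational(2156993375, 1720088), Mul(40, I, Pow(5, Rational(1, 2))))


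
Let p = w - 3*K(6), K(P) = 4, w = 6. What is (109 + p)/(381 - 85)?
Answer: 103/296 ≈ 0.34797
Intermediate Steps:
p = -6 (p = 6 - 3*4 = 6 - 12 = -6)
(109 + p)/(381 - 85) = (109 - 6)/(381 - 85) = 103/296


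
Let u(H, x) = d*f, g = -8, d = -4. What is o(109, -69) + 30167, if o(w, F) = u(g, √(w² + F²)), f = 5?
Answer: 30147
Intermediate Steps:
u(H, x) = -20 (u(H, x) = -4*5 = -20)
o(w, F) = -20
o(109, -69) + 30167 = -20 + 30167 = 30147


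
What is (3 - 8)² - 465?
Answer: -440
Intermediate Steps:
(3 - 8)² - 465 = (-5)² - 465 = 25 - 465 = -440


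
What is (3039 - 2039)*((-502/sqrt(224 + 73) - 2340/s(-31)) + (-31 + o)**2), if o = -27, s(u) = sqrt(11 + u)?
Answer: 3364000 - 502000*sqrt(33)/99 + 234000*I*sqrt(5) ≈ 3.3349e+6 + 5.2324e+5*I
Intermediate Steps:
(3039 - 2039)*((-502/sqrt(224 + 73) - 2340/s(-31)) + (-31 + o)**2) = (3039 - 2039)*((-502/sqrt(224 + 73) - 2340/sqrt(11 - 31)) + (-31 - 27)**2) = 1000*((-502*sqrt(33)/99 - 2340*(-I*sqrt(5)/10)) + (-58)**2) = 1000*((-502*sqrt(33)/99 - 2340*(-I*sqrt(5)/10)) + 3364) = 1000*((-502*sqrt(33)/99 - (-234)*I*sqrt(5)) + 3364) = 1000*((-502*sqrt(33)/99 + 234*I*sqrt(5)) + 3364) = 1000*(3364 - 502*sqrt(33)/99 + 234*I*sqrt(5)) = 3364000 - 502000*sqrt(33)/99 + 234000*I*sqrt(5)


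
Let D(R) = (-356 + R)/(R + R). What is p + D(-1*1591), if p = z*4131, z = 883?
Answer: 11606897433/3182 ≈ 3.6477e+6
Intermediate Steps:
p = 3647673 (p = 883*4131 = 3647673)
D(R) = (-356 + R)/(2*R) (D(R) = (-356 + R)/((2*R)) = (-356 + R)*(1/(2*R)) = (-356 + R)/(2*R))
p + D(-1*1591) = 3647673 + (-356 - 1*1591)/(2*((-1*1591))) = 3647673 + (½)*(-356 - 1591)/(-1591) = 3647673 + (½)*(-1/1591)*(-1947) = 3647673 + 1947/3182 = 11606897433/3182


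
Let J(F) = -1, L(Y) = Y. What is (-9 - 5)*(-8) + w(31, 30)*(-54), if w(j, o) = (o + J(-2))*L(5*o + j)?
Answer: -283334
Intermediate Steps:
w(j, o) = (-1 + o)*(j + 5*o) (w(j, o) = (o - 1)*(5*o + j) = (-1 + o)*(j + 5*o))
(-9 - 5)*(-8) + w(31, 30)*(-54) = (-9 - 5)*(-8) + ((-1 + 30)*(31 + 5*30))*(-54) = -14*(-8) + (29*(31 + 150))*(-54) = 112 + (29*181)*(-54) = 112 + 5249*(-54) = 112 - 283446 = -283334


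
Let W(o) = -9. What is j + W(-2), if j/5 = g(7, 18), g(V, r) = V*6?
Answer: 201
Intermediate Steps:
g(V, r) = 6*V
j = 210 (j = 5*(6*7) = 5*42 = 210)
j + W(-2) = 210 - 9 = 201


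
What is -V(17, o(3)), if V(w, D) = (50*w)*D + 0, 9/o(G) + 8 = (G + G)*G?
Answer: -765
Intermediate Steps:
o(G) = 9/(-8 + 2*G²) (o(G) = 9/(-8 + (G + G)*G) = 9/(-8 + (2*G)*G) = 9/(-8 + 2*G²))
V(w, D) = 50*D*w (V(w, D) = 50*D*w + 0 = 50*D*w)
-V(17, o(3)) = -50*9/(2*(-4 + 3²))*17 = -50*9/(2*(-4 + 9))*17 = -50*(9/2)/5*17 = -50*(9/2)*(⅕)*17 = -50*9*17/10 = -1*765 = -765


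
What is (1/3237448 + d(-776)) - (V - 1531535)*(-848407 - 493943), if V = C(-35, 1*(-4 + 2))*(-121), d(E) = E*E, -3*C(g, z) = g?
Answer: -6661859773961697151/3237448 ≈ -2.0578e+12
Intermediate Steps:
C(g, z) = -g/3
d(E) = E²
V = -4235/3 (V = -⅓*(-35)*(-121) = (35/3)*(-121) = -4235/3 ≈ -1411.7)
(1/3237448 + d(-776)) - (V - 1531535)*(-848407 - 493943) = (1/3237448 + (-776)²) - (-4235/3 - 1531535)*(-848407 - 493943) = (1/3237448 + 602176) - (-4598840)*(-1342350)/3 = 1949513486849/3237448 - 1*2057750958000 = 1949513486849/3237448 - 2057750958000 = -6661859773961697151/3237448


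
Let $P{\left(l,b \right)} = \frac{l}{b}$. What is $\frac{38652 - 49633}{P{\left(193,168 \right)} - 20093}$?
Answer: $\frac{1844808}{3375431} \approx 0.54654$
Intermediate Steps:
$\frac{38652 - 49633}{P{\left(193,168 \right)} - 20093} = \frac{38652 - 49633}{\frac{193}{168} - 20093} = - \frac{10981}{193 \cdot \frac{1}{168} - 20093} = - \frac{10981}{\frac{193}{168} - 20093} = - \frac{10981}{- \frac{3375431}{168}} = \left(-10981\right) \left(- \frac{168}{3375431}\right) = \frac{1844808}{3375431}$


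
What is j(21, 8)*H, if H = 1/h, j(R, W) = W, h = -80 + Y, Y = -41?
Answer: -8/121 ≈ -0.066116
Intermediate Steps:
h = -121 (h = -80 - 41 = -121)
H = -1/121 (H = 1/(-121) = -1/121 ≈ -0.0082645)
j(21, 8)*H = 8*(-1/121) = -8/121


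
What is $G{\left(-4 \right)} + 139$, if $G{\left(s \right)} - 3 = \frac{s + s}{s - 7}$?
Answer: $\frac{1570}{11} \approx 142.73$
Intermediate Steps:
$G{\left(s \right)} = 3 + \frac{2 s}{-7 + s}$ ($G{\left(s \right)} = 3 + \frac{s + s}{s - 7} = 3 + \frac{2 s}{-7 + s}$)
$G{\left(-4 \right)} + 139 = \frac{-21 + 5 \left(-4\right)}{-7 - 4} + 139 = \frac{-21 - 20}{-11} + 139 = \left(- \frac{1}{11}\right) \left(-41\right) + 139 = \frac{41}{11} + 139 = \frac{1570}{11}$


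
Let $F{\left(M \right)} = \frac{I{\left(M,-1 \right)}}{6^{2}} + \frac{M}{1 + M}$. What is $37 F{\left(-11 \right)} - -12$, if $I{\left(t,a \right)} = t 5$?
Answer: $- \frac{689}{180} \approx -3.8278$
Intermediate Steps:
$I{\left(t,a \right)} = 5 t$
$F{\left(M \right)} = \frac{5 M}{36} + \frac{M}{1 + M}$ ($F{\left(M \right)} = \frac{5 M}{6^{2}} + \frac{M}{1 + M} = \frac{5 M}{36} + \frac{M}{1 + M}$)
$37 F{\left(-11 \right)} - -12 = 37 \cdot \frac{1}{36} \left(-11\right) \frac{1}{1 - 11} \left(41 + 5 \left(-11\right)\right) - -12 = 37 \cdot \frac{1}{36} \left(-11\right) \frac{1}{-10} \left(41 - 55\right) + 12 = 37 \cdot \frac{1}{36} \left(-11\right) \left(- \frac{1}{10}\right) \left(-14\right) + 12 = 37 \left(- \frac{77}{180}\right) + 12 = - \frac{2849}{180} + 12 = - \frac{689}{180}$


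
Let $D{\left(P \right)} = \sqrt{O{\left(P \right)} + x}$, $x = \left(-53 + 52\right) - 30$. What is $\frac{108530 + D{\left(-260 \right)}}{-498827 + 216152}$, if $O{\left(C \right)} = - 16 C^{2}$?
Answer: $- \frac{21706}{56535} - \frac{i \sqrt{1081631}}{282675} \approx -0.38394 - 0.0036792 i$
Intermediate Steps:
$x = -31$ ($x = -1 - 30 = -31$)
$D{\left(P \right)} = \sqrt{-31 - 16 P^{2}}$ ($D{\left(P \right)} = \sqrt{- 16 P^{2} - 31} = \sqrt{-31 - 16 P^{2}}$)
$\frac{108530 + D{\left(-260 \right)}}{-498827 + 216152} = \frac{108530 + \sqrt{-31 - 16 \left(-260\right)^{2}}}{-498827 + 216152} = \frac{108530 + \sqrt{-31 - 1081600}}{-282675} = \left(108530 + \sqrt{-31 - 1081600}\right) \left(- \frac{1}{282675}\right) = \left(108530 + \sqrt{-1081631}\right) \left(- \frac{1}{282675}\right) = \left(108530 + i \sqrt{1081631}\right) \left(- \frac{1}{282675}\right) = - \frac{21706}{56535} - \frac{i \sqrt{1081631}}{282675}$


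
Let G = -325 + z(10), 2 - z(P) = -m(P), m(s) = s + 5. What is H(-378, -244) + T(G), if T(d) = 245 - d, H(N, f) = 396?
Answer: 949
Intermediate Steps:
m(s) = 5 + s
z(P) = 7 + P (z(P) = 2 - (-1)*(5 + P) = 2 - (-5 - P) = 2 + (5 + P) = 7 + P)
G = -308 (G = -325 + (7 + 10) = -325 + 17 = -308)
H(-378, -244) + T(G) = 396 + (245 - 1*(-308)) = 396 + (245 + 308) = 396 + 553 = 949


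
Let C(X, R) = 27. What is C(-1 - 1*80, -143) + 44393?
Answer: 44420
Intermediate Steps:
C(-1 - 1*80, -143) + 44393 = 27 + 44393 = 44420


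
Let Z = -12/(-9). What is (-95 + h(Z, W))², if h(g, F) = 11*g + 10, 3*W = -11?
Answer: 44521/9 ≈ 4946.8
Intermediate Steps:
W = -11/3 (W = (⅓)*(-11) = -11/3 ≈ -3.6667)
Z = 4/3 (Z = -12*(-⅑) = 4/3 ≈ 1.3333)
h(g, F) = 10 + 11*g
(-95 + h(Z, W))² = (-95 + (10 + 11*(4/3)))² = (-95 + (10 + 44/3))² = (-95 + 74/3)² = (-211/3)² = 44521/9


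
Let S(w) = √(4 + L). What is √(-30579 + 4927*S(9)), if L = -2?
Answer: √(-30579 + 4927*√2) ≈ 153.66*I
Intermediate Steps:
S(w) = √2 (S(w) = √(4 - 2) = √2)
√(-30579 + 4927*S(9)) = √(-30579 + 4927*√2)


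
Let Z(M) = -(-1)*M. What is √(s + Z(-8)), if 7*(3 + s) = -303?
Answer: 2*I*√665/7 ≈ 7.3679*I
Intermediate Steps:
Z(M) = M
s = -324/7 (s = -3 + (⅐)*(-303) = -3 - 303/7 = -324/7 ≈ -46.286)
√(s + Z(-8)) = √(-324/7 - 8) = √(-380/7) = 2*I*√665/7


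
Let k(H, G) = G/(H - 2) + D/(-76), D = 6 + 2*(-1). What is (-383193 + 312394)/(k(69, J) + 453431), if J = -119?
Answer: -90127127/577215335 ≈ -0.15614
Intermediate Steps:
D = 4 (D = 6 - 2 = 4)
k(H, G) = -1/19 + G/(-2 + H) (k(H, G) = G/(H - 2) + 4/(-76) = G/(-2 + H) + 4*(-1/76) = G/(-2 + H) - 1/19 = -1/19 + G/(-2 + H))
(-383193 + 312394)/(k(69, J) + 453431) = (-383193 + 312394)/((2 - 1*69 + 19*(-119))/(19*(-2 + 69)) + 453431) = -70799/((1/19)*(2 - 69 - 2261)/67 + 453431) = -70799/((1/19)*(1/67)*(-2328) + 453431) = -70799/(-2328/1273 + 453431) = -70799/577215335/1273 = -70799*1273/577215335 = -90127127/577215335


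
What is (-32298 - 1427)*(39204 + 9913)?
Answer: -1656470825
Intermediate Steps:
(-32298 - 1427)*(39204 + 9913) = -33725*49117 = -1656470825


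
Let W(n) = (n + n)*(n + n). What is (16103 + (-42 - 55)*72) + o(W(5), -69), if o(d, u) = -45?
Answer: 9074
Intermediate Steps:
W(n) = 4*n**2 (W(n) = (2*n)*(2*n) = 4*n**2)
(16103 + (-42 - 55)*72) + o(W(5), -69) = (16103 + (-42 - 55)*72) - 45 = (16103 - 97*72) - 45 = (16103 - 6984) - 45 = 9119 - 45 = 9074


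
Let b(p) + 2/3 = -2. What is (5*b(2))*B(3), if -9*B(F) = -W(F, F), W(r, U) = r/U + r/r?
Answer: -80/27 ≈ -2.9630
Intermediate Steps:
b(p) = -8/3 (b(p) = -⅔ - 2 = -8/3)
W(r, U) = 1 + r/U (W(r, U) = r/U + 1 = 1 + r/U)
B(F) = 2/9 (B(F) = -(-1)*(F + F)/F/9 = -(-1)*(2*F)/F/9 = -(-1)*2/9 = -⅑*(-2) = 2/9)
(5*b(2))*B(3) = (5*(-8/3))*(2/9) = -40/3*2/9 = -80/27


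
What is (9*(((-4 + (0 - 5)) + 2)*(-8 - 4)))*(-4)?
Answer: -3024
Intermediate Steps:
(9*(((-4 + (0 - 5)) + 2)*(-8 - 4)))*(-4) = (9*(((-4 - 5) + 2)*(-12)))*(-4) = (9*((-9 + 2)*(-12)))*(-4) = (9*(-7*(-12)))*(-4) = (9*84)*(-4) = 756*(-4) = -3024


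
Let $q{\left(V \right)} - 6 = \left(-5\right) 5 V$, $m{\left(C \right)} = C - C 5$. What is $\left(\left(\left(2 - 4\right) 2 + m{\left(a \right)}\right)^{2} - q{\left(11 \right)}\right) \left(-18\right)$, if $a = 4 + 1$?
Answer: $-15210$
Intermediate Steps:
$a = 5$
$m{\left(C \right)} = - 4 C$ ($m{\left(C \right)} = C - 5 C = - 4 C$)
$q{\left(V \right)} = 6 - 25 V$ ($q{\left(V \right)} = 6 + \left(-5\right) 5 V = 6 - 25 V$)
$\left(\left(\left(2 - 4\right) 2 + m{\left(a \right)}\right)^{2} - q{\left(11 \right)}\right) \left(-18\right) = \left(\left(\left(2 - 4\right) 2 - 20\right)^{2} - \left(6 - 275\right)\right) \left(-18\right) = \left(\left(\left(-2\right) 2 - 20\right)^{2} - \left(6 - 275\right)\right) \left(-18\right) = \left(\left(-4 - 20\right)^{2} - -269\right) \left(-18\right) = \left(\left(-24\right)^{2} + 269\right) \left(-18\right) = \left(576 + 269\right) \left(-18\right) = 845 \left(-18\right) = -15210$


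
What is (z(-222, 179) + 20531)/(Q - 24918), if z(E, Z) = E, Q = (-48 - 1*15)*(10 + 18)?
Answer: -20309/26682 ≈ -0.76115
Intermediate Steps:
Q = -1764 (Q = (-48 - 15)*28 = -63*28 = -1764)
(z(-222, 179) + 20531)/(Q - 24918) = (-222 + 20531)/(-1764 - 24918) = 20309/(-26682) = 20309*(-1/26682) = -20309/26682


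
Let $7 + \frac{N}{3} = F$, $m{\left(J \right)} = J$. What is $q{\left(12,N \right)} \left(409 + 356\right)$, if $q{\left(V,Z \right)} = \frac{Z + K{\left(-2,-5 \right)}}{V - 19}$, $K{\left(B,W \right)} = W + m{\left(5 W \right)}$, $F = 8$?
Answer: $\frac{20655}{7} \approx 2950.7$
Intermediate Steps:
$N = 3$ ($N = -21 + 3 \cdot 8 = -21 + 24 = 3$)
$K{\left(B,W \right)} = 6 W$ ($K{\left(B,W \right)} = W + 5 W = 6 W$)
$q{\left(V,Z \right)} = \frac{-30 + Z}{-19 + V}$ ($q{\left(V,Z \right)} = \frac{Z + 6 \left(-5\right)}{V - 19} = \frac{Z - 30}{-19 + V} = \frac{-30 + Z}{-19 + V}$)
$q{\left(12,N \right)} \left(409 + 356\right) = \frac{-30 + 3}{-19 + 12} \left(409 + 356\right) = \frac{1}{-7} \left(-27\right) 765 = \left(- \frac{1}{7}\right) \left(-27\right) 765 = \frac{27}{7} \cdot 765 = \frac{20655}{7}$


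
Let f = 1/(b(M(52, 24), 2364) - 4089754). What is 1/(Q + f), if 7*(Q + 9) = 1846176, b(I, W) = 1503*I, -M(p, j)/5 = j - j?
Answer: 28628278/7550148026195 ≈ 3.7917e-6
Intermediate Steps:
M(p, j) = 0 (M(p, j) = -5*(j - j) = -5*0 = 0)
Q = 1846113/7 (Q = -9 + (⅐)*1846176 = -9 + 1846176/7 = 1846113/7 ≈ 2.6373e+5)
f = -1/4089754 (f = 1/(1503*0 - 4089754) = 1/(0 - 4089754) = 1/(-4089754) = -1/4089754 ≈ -2.4451e-7)
1/(Q + f) = 1/(1846113/7 - 1/4089754) = 1/(7550148026195/28628278) = 28628278/7550148026195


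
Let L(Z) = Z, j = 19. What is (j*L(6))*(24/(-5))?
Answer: -2736/5 ≈ -547.20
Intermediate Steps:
(j*L(6))*(24/(-5)) = (19*6)*(24/(-5)) = 114*(24*(-⅕)) = 114*(-24/5) = -2736/5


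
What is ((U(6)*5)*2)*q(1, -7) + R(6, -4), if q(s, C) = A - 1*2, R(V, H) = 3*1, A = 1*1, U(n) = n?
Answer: -57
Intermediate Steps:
A = 1
R(V, H) = 3
q(s, C) = -1 (q(s, C) = 1 - 1*2 = 1 - 2 = -1)
((U(6)*5)*2)*q(1, -7) + R(6, -4) = ((6*5)*2)*(-1) + 3 = (30*2)*(-1) + 3 = 60*(-1) + 3 = -60 + 3 = -57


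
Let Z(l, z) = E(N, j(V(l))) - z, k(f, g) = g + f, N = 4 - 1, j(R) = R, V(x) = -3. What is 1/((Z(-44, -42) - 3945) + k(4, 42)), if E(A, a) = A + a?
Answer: -1/3857 ≈ -0.00025927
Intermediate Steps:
N = 3
k(f, g) = f + g
Z(l, z) = -z (Z(l, z) = (3 - 3) - z = 0 - z = -z)
1/((Z(-44, -42) - 3945) + k(4, 42)) = 1/((-1*(-42) - 3945) + (4 + 42)) = 1/((42 - 3945) + 46) = 1/(-3903 + 46) = 1/(-3857) = -1/3857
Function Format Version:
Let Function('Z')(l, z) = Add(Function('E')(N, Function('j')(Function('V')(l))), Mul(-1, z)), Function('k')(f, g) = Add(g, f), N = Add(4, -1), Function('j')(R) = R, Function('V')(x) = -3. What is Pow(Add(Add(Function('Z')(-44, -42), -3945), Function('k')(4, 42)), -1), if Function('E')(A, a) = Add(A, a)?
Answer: Rational(-1, 3857) ≈ -0.00025927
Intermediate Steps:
N = 3
Function('k')(f, g) = Add(f, g)
Function('Z')(l, z) = Mul(-1, z) (Function('Z')(l, z) = Add(Add(3, -3), Mul(-1, z)) = Add(0, Mul(-1, z)) = Mul(-1, z))
Pow(Add(Add(Function('Z')(-44, -42), -3945), Function('k')(4, 42)), -1) = Pow(Add(Add(Mul(-1, -42), -3945), Add(4, 42)), -1) = Pow(Add(Add(42, -3945), 46), -1) = Pow(Add(-3903, 46), -1) = Pow(-3857, -1) = Rational(-1, 3857)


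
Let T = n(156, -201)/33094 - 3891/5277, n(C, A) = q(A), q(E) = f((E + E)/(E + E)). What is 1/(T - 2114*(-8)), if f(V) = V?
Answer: 58212346/984444274393 ≈ 5.9132e-5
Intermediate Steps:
q(E) = 1 (q(E) = (E + E)/(E + E) = (2*E)/((2*E)) = (2*E)*(1/(2*E)) = 1)
n(C, A) = 1
T = -42921159/58212346 (T = 1/33094 - 3891/5277 = 1*(1/33094) - 3891*1/5277 = 1/33094 - 1297/1759 = -42921159/58212346 ≈ -0.73732)
1/(T - 2114*(-8)) = 1/(-42921159/58212346 - 2114*(-8)) = 1/(-42921159/58212346 + 16912) = 1/(984444274393/58212346) = 58212346/984444274393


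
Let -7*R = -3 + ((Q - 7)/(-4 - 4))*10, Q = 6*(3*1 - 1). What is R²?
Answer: 1369/784 ≈ 1.7462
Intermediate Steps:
Q = 12 (Q = 6*(3 - 1) = 6*2 = 12)
R = 37/28 (R = -(-3 + ((12 - 7)/(-4 - 4))*10)/7 = -(-3 + (5/(-8))*10)/7 = -(-3 + (5*(-⅛))*10)/7 = -(-3 - 5/8*10)/7 = -(-3 - 25/4)/7 = -⅐*(-37/4) = 37/28 ≈ 1.3214)
R² = (37/28)² = 1369/784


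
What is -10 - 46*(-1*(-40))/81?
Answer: -2650/81 ≈ -32.716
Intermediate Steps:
-10 - 46*(-1*(-40))/81 = -10 - 1840/81 = -2650/81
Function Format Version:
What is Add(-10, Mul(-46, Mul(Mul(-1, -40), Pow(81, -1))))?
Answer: Rational(-2650, 81) ≈ -32.716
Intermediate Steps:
Add(-10, Mul(-46, Mul(Mul(-1, -40), Pow(81, -1)))) = Add(-10, Mul(-46, Mul(40, Rational(1, 81)))) = Add(-10, Mul(-46, Rational(40, 81))) = Add(-10, Rational(-1840, 81)) = Rational(-2650, 81)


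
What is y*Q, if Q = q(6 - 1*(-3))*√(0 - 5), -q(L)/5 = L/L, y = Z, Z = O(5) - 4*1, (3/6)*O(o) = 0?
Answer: 20*I*√5 ≈ 44.721*I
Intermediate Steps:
O(o) = 0 (O(o) = 2*0 = 0)
Z = -4 (Z = 0 - 4*1 = 0 - 4 = -4)
y = -4
q(L) = -5 (q(L) = -5*L/L = -5*1 = -5)
Q = -5*I*√5 (Q = -5*√(0 - 5) = -5*I*√5 ≈ -11.18*I)
y*Q = -(-20)*I*√5 = 20*I*√5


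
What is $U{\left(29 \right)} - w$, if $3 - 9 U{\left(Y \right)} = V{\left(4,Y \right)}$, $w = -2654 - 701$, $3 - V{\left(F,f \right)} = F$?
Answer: $\frac{30199}{9} \approx 3355.4$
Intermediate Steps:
$V{\left(F,f \right)} = 3 - F$
$w = -3355$ ($w = -2654 - 701 = -3355$)
$U{\left(Y \right)} = \frac{4}{9}$ ($U{\left(Y \right)} = \frac{1}{3} - \frac{3 - 4}{9} = \frac{1}{3} - - \frac{1}{9} = \frac{1}{3} + \frac{1}{9} = \frac{4}{9}$)
$U{\left(29 \right)} - w = \frac{4}{9} - -3355 = \frac{4}{9} + 3355 = \frac{30199}{9}$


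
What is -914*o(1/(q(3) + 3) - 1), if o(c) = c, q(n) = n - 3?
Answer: 1828/3 ≈ 609.33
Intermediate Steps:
q(n) = -3 + n
-914*o(1/(q(3) + 3) - 1) = -914*(1/((-3 + 3) + 3) - 1) = -914*(1/(0 + 3) - 1) = -914*(1/3 - 1) = -914*(⅓ - 1) = -914*(-⅔) = 1828/3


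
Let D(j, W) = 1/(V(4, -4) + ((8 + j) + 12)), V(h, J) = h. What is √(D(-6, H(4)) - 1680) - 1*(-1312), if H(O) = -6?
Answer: 1312 + I*√60478/6 ≈ 1312.0 + 40.987*I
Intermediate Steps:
D(j, W) = 1/(24 + j) (D(j, W) = 1/(4 + ((8 + j) + 12)) = 1/(4 + (20 + j)) = 1/(24 + j))
√(D(-6, H(4)) - 1680) - 1*(-1312) = √(1/(24 - 6) - 1680) - 1*(-1312) = √(1/18 - 1680) + 1312 = √(-30239/18) + 1312 = I*√60478/6 + 1312 = 1312 + I*√60478/6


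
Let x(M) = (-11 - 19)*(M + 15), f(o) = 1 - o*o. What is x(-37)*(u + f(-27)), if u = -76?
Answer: -530640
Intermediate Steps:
f(o) = 1 - o²
x(M) = -450 - 30*M (x(M) = -30*(15 + M) = -450 - 30*M)
x(-37)*(u + f(-27)) = (-450 - 30*(-37))*(-76 + (1 - 1*(-27)²)) = (-450 + 1110)*(-76 + (1 - 1*729)) = 660*(-76 + (1 - 729)) = 660*(-76 - 728) = 660*(-804) = -530640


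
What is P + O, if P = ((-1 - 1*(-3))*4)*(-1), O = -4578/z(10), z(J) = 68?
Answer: -2561/34 ≈ -75.323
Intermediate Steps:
O = -2289/34 (O = -4578/68 = -4578*1/68 = -2289/34 ≈ -67.323)
P = -8 (P = ((-1 + 3)*4)*(-1) = (2*4)*(-1) = 8*(-1) = -8)
P + O = -8 - 2289/34 = -2561/34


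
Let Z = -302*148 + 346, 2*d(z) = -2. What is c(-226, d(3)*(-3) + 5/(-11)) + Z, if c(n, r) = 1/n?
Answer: -10023101/226 ≈ -44350.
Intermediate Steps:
d(z) = -1 (d(z) = (1/2)*(-2) = -1)
Z = -44350 (Z = -44696 + 346 = -44350)
c(-226, d(3)*(-3) + 5/(-11)) + Z = 1/(-226) - 44350 = -1/226 - 44350 = -10023101/226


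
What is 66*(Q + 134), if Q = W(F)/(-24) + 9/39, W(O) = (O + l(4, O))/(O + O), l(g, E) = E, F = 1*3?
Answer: 460537/52 ≈ 8856.5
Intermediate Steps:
F = 3
W(O) = 1 (W(O) = (O + O)/(O + O) = (2*O)/((2*O)) = (2*O)*(1/(2*O)) = 1)
Q = 59/312 (Q = 1/(-24) + 9/39 = 1*(-1/24) + 9*(1/39) = -1/24 + 3/13 = 59/312 ≈ 0.18910)
66*(Q + 134) = 66*(59/312 + 134) = 66*(41867/312) = 460537/52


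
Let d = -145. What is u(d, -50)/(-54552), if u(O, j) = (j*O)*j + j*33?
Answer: 182075/27276 ≈ 6.6753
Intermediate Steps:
u(O, j) = 33*j + O*j**2 (u(O, j) = (O*j)*j + 33*j = O*j**2 + 33*j = 33*j + O*j**2)
u(d, -50)/(-54552) = -50*(33 - 145*(-50))/(-54552) = -50*(33 + 7250)*(-1/54552) = -50*7283*(-1/54552) = -364150*(-1/54552) = 182075/27276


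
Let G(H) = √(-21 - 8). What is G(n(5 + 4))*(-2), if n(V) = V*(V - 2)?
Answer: -2*I*√29 ≈ -10.77*I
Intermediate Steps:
n(V) = V*(-2 + V)
G(H) = I*√29 (G(H) = √(-29) = I*√29)
G(n(5 + 4))*(-2) = (I*√29)*(-2) = -2*I*√29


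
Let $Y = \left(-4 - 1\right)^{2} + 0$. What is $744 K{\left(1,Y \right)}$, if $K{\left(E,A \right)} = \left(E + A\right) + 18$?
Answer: $32736$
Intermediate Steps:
$Y = 25$ ($Y = \left(-5\right)^{2} + 0 = 25 + 0 = 25$)
$K{\left(E,A \right)} = 18 + A + E$ ($K{\left(E,A \right)} = \left(A + E\right) + 18 = 18 + A + E$)
$744 K{\left(1,Y \right)} = 744 \left(18 + 25 + 1\right) = 744 \cdot 44 = 32736$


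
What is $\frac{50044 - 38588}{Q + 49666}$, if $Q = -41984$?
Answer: $\frac{5728}{3841} \approx 1.4913$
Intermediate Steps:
$\frac{50044 - 38588}{Q + 49666} = \frac{50044 - 38588}{-41984 + 49666} = \frac{11456}{7682} = 11456 \cdot \frac{1}{7682} = \frac{5728}{3841}$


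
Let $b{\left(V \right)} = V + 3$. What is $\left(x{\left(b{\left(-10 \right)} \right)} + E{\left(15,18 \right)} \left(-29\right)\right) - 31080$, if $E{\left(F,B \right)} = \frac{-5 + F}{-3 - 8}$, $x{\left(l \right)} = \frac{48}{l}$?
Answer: $- \frac{2391658}{77} \approx -31061.0$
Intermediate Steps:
$b{\left(V \right)} = 3 + V$
$E{\left(F,B \right)} = \frac{5}{11} - \frac{F}{11}$ ($E{\left(F,B \right)} = \frac{-5 + F}{-11} = \left(-5 + F\right) \left(- \frac{1}{11}\right) = \frac{5}{11} - \frac{F}{11}$)
$\left(x{\left(b{\left(-10 \right)} \right)} + E{\left(15,18 \right)} \left(-29\right)\right) - 31080 = \left(\frac{48}{3 - 10} + \left(\frac{5}{11} - \frac{15}{11}\right) \left(-29\right)\right) - 31080 = \left(\frac{48}{-7} + \left(\frac{5}{11} - \frac{15}{11}\right) \left(-29\right)\right) - 31080 = \left(48 \left(- \frac{1}{7}\right) - - \frac{290}{11}\right) - 31080 = \left(- \frac{48}{7} + \frac{290}{11}\right) - 31080 = \frac{1502}{77} - 31080 = - \frac{2391658}{77}$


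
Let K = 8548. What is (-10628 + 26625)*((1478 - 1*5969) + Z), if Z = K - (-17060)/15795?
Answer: 205073141575/3159 ≈ 6.4917e+7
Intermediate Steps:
Z = 27006544/3159 (Z = 8548 - (-17060)/15795 = 8548 - 1*(-3412/3159) = 8548 + 3412/3159 = 27006544/3159 ≈ 8549.1)
(-10628 + 26625)*((1478 - 1*5969) + Z) = (-10628 + 26625)*((1478 - 1*5969) + 27006544/3159) = 15997*((1478 - 5969) + 27006544/3159) = 15997*(-4491 + 27006544/3159) = 15997*(12819475/3159) = 205073141575/3159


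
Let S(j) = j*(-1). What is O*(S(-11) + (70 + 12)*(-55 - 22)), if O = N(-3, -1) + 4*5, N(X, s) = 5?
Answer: -157575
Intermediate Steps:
S(j) = -j
O = 25 (O = 5 + 4*5 = 5 + 20 = 25)
O*(S(-11) + (70 + 12)*(-55 - 22)) = 25*(-1*(-11) + (70 + 12)*(-55 - 22)) = 25*(11 + 82*(-77)) = 25*(11 - 6314) = 25*(-6303) = -157575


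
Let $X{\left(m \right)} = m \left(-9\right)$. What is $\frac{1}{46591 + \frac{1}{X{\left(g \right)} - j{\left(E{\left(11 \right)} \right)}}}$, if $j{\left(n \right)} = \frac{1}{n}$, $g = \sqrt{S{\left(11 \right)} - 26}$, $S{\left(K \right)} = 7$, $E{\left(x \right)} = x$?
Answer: $\frac{- i + 99 \sqrt{19}}{- 46580 i + 4612509 \sqrt{19}} \approx 2.1463 \cdot 10^{-5} - 1.1743 \cdot 10^{-11} i$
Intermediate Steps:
$g = i \sqrt{19}$ ($g = \sqrt{7 - 26} = \sqrt{-19} = i \sqrt{19} \approx 4.3589 i$)
$X{\left(m \right)} = - 9 m$
$\frac{1}{46591 + \frac{1}{X{\left(g \right)} - j{\left(E{\left(11 \right)} \right)}}} = \frac{1}{46591 + \frac{1}{- 9 i \sqrt{19} - \frac{1}{11}}} = \frac{1}{46591 + \frac{1}{- \frac{1}{11} - 9 i \sqrt{19}}}$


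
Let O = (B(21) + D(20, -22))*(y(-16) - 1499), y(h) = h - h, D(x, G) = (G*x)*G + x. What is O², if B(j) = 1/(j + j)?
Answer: 372947282553421801/1764 ≈ 2.1142e+14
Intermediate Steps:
D(x, G) = x + x*G² (D(x, G) = x*G² + x = x + x*G²)
B(j) = 1/(2*j)
y(h) = 0
O = -610694099/42 (O = ((½)/21 + 20*(1 + (-22)²))*(0 - 1499) = ((½)*(1/21) + 20*(1 + 484))*(-1499) = (1/42 + 20*485)*(-1499) = (1/42 + 9700)*(-1499) = (407401/42)*(-1499) = -610694099/42 ≈ -1.4540e+7)
O² = (-610694099/42)² = 372947282553421801/1764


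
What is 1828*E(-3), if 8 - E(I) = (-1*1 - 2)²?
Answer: -1828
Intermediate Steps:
E(I) = -1 (E(I) = 8 - (-1*1 - 2)² = 8 - (-1 - 2)² = 8 - 1*(-3)² = 8 - 1*9 = 8 - 9 = -1)
1828*E(-3) = 1828*(-1) = -1828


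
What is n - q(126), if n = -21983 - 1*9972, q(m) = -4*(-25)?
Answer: -32055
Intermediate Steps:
q(m) = 100
n = -31955 (n = -21983 - 9972 = -31955)
n - q(126) = -31955 - 1*100 = -31955 - 100 = -32055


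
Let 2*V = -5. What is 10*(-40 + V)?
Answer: -425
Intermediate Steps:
V = -5/2 (V = (½)*(-5) = -5/2 ≈ -2.5000)
10*(-40 + V) = 10*(-40 - 5/2) = 10*(-85/2) = -425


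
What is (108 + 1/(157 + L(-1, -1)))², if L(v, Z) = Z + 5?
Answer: 302377321/25921 ≈ 11665.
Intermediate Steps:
L(v, Z) = 5 + Z
(108 + 1/(157 + L(-1, -1)))² = (108 + 1/(157 + (5 - 1)))² = (108 + 1/(157 + 4))² = (108 + 1/161)² = (17389/161)² = 302377321/25921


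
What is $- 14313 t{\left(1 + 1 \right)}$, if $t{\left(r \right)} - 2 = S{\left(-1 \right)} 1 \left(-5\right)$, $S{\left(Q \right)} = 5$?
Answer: $329199$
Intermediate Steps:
$t{\left(r \right)} = -23$ ($t{\left(r \right)} = 2 + 5 \cdot 1 \left(-5\right) = 2 + 5 \left(-5\right) = 2 - 25 = -23$)
$- 14313 t{\left(1 + 1 \right)} = \left(-14313\right) \left(-23\right) = 329199$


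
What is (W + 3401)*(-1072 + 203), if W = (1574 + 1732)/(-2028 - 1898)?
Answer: -5800149190/1963 ≈ -2.9547e+6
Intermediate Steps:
W = -1653/1963 (W = 3306/(-3926) = 3306*(-1/3926) = -1653/1963 ≈ -0.84208)
(W + 3401)*(-1072 + 203) = (-1653/1963 + 3401)*(-1072 + 203) = (6674510/1963)*(-869) = -5800149190/1963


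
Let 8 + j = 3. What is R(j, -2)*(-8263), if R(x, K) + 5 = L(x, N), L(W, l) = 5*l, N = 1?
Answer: 0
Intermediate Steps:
j = -5 (j = -8 + 3 = -5)
R(x, K) = 0 (R(x, K) = -5 + 5*1 = -5 + 5 = 0)
R(j, -2)*(-8263) = 0*(-8263) = 0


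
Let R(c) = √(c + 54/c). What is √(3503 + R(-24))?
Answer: √(14012 + 2*I*√105)/2 ≈ 59.186 + 0.043283*I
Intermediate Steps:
√(3503 + R(-24)) = √(3503 + √(-24 + 54/(-24))) = √(3503 + √(-24 + 54*(-1/24))) = √(3503 + √(-24 - 9/4)) = √(3503 + √(-105/4)) = √(3503 + I*√105/2)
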